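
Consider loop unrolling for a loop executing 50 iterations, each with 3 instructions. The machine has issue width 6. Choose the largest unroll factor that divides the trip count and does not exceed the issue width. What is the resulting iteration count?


Largest divisor of 50 <= 6 is 5
New iterations = 50 / 5 = 10

10


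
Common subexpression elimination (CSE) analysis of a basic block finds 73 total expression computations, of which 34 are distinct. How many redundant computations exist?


CSE count = total expressions - unique expressions
= 73 - 34 = 39

39


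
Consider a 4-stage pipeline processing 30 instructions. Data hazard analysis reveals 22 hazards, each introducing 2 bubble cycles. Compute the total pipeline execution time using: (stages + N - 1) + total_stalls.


Base cycles = 4 + 30 - 1 = 33
Total stalls = 22 * 2 = 44
Total = 33 + 44 = 77

77


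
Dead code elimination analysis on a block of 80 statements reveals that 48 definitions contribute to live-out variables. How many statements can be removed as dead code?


Dead code = total statements - live definitions
= 80 - 48 = 32

32


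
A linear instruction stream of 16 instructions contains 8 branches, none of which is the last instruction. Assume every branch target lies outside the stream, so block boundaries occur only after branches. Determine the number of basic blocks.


With no in-sequence branch targets, the leaders are the first instruction plus the instruction after each branch.
Number of basic blocks = branches + 1
= 8 + 1 = 9

9


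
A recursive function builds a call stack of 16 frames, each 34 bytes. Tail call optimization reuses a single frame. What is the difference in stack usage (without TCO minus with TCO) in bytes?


Without TCO: 16 * 34 = 544 bytes
With TCO: reuse 1 frame = 34 bytes
Savings = 544 - 34 = 510

510


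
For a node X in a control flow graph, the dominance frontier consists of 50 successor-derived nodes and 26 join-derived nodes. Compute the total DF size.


DF(X) = direct successor contributions + join point contributions
= 50 + 26 = 76

76


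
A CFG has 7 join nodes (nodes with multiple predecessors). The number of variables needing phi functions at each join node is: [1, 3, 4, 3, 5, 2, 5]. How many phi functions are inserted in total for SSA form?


Total phi functions = sum of phi functions at each join node
= 1 + 3 + 4 + 3 + 5 + 2 + 5 = 23

23


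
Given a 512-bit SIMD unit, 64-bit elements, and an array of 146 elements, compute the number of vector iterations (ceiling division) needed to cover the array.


Width = 512 / 64 = 8 elements per vector op
Iterations = ceil(146 / 8) = 19

19


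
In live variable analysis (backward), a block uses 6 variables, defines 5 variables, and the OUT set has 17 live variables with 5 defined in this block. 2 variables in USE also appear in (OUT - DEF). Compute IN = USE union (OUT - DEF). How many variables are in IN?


OUT - DEF: 17 - 5 = 12
|IN| = |USE| + |OUT - DEF| - |USE ∩ (OUT - DEF)| = 6 + 12 - 2 = 16

16


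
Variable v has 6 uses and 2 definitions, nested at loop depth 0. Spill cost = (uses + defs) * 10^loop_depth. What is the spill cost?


uses + defs = 6 + 2 = 8
10^0 = 1
Spill cost = 8 * 1 = 8

8


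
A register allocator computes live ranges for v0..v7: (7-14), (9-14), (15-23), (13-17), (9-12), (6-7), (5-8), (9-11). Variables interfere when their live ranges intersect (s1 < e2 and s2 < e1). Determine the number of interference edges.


Check all pairs for overlapping intervals.
Two intervals (s1,e1) and (s2,e2) overlap if s1 < e2 and s2 < e1.
v0 (7-14) vs v1..v7: overlaps v1, v3, v4, v6, v7 -> 5
v1 (9-14) vs v2..v7: overlaps v3, v4, v7 -> 3
v2 (15-23) vs v3..v7: overlaps v3 -> 1
v3 (13-17) vs v4..v7: overlaps none -> 0
v4 (9-12) vs v5..v7: overlaps v7 -> 1
v5 (6-7) vs v6..v7: overlaps v6 -> 1
v6 (5-8) vs v7: overlaps none -> 0
Total overlapping pairs = 5 + 3 + 1 + 0 + 1 + 1 + 0 = 11

11


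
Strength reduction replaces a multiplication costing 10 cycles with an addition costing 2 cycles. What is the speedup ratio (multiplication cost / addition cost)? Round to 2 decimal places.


Ratio = mult_cost / add_cost = 10 / 2 = 5.0

5.0


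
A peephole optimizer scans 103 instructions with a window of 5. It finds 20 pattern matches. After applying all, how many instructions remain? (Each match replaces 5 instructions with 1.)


Each match removes 4 instructions.
Total removed = 20 * 4 = 80
Remaining = 103 - 80 = 23

23


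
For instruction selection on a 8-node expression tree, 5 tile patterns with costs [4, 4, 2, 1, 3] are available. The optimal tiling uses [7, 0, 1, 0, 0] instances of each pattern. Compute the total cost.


Total cost = sum(count_i * cost_i)
= 7*4 + 0*4 + 1*2 + 0*1 + 0*3
= 30

30


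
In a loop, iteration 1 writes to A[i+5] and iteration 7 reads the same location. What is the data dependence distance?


Distance = read iteration - write iteration
= 7 - 1 = 6

6


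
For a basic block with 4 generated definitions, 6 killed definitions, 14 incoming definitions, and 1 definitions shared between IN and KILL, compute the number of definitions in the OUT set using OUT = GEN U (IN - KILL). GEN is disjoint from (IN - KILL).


IN - KILL: 14 - 1 = 13 surviving definitions
OUT = GEN + surviving = 4 + 13 = 17

17


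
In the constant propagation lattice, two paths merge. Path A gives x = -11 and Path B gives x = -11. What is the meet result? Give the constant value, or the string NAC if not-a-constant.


Meet operation: if both paths give the same constant, result is that constant; if they differ, result is NAC (not-a-constant).
Path A: -11, Path B: -11 -> equal
Result: constant -> -11

-11


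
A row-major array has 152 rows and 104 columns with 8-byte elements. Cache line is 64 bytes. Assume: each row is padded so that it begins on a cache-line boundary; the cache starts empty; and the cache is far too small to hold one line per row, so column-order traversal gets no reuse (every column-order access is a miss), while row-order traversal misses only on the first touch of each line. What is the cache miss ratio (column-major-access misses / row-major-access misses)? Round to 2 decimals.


Each row occupies 104 * 8 = 832 bytes and starts on a line boundary, so it spans ceil(832 / 64) = 13 cache lines.
Row-major traversal misses (one per line touched): 152 * ceil(104 * 8 / 64) = 1976
Column-major traversal misses (no reuse, every access misses): 152 * 104 = 15808
Ratio = 15808 / 1976 = 8.0

8.0


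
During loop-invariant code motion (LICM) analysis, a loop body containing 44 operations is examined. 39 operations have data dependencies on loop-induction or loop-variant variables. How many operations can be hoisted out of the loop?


Invariant candidates = total - loop-dependent
= 44 - 39 = 5

5


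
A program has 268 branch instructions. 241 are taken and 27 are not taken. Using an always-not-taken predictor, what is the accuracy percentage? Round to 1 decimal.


Predictor: always-not-taken
Correct predictions = 27
Accuracy = 27 / 268 * 100 = 10.1%

10.1


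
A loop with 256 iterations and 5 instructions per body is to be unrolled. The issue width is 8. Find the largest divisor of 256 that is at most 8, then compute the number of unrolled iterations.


Largest divisor of 256 <= 8 is 8
New iterations = 256 / 8 = 32

32


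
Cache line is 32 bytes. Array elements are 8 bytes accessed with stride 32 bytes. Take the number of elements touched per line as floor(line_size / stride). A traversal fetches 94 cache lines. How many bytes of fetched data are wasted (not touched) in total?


Elements per line = floor(32 / 32) = 1
Bytes used per line = 1 * 8 = 8
Wasted per line = 32 - 8 = 24
Total wasted = 24 * 94 = 2256

2256


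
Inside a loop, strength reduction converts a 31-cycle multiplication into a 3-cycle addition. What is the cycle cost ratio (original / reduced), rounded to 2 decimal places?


Ratio = mult_cost / add_cost = 31 / 3 = 10.33

10.33


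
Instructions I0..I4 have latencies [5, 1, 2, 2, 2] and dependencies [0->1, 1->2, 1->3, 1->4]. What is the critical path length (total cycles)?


Compute longest path through dependency graph: dist(Ik) = max over predecessors of dist + latency(Ik).
dist(I0) = latency 5 = 5
dist(I1) = dist(I0) + 1 = 5 + 1 = 6
dist(I2) = dist(I1) + 2 = 6 + 2 = 8
dist(I3) = dist(I1) + 2 = 6 + 2 = 8
dist(I4) = dist(I1) + 2 = 6 + 2 = 8
Critical path = max dist = 8

8


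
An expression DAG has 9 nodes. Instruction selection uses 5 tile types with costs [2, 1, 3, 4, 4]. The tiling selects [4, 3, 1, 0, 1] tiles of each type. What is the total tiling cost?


Total cost = sum(count_i * cost_i)
= 4*2 + 3*1 + 1*3 + 0*4 + 1*4
= 18

18


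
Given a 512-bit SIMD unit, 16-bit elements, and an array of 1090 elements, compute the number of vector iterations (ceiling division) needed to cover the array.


Width = 512 / 16 = 32 elements per vector op
Iterations = ceil(1090 / 32) = 35

35


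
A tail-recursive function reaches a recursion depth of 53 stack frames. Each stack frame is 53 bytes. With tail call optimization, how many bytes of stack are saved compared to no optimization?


Without TCO: 53 * 53 = 2809 bytes
With TCO: reuse 1 frame = 53 bytes
Savings = 2809 - 53 = 2756

2756


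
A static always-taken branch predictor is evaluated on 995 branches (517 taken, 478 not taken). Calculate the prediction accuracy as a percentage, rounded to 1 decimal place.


Predictor: always-taken
Correct predictions = 517
Accuracy = 517 / 995 * 100 = 52.0%

52.0


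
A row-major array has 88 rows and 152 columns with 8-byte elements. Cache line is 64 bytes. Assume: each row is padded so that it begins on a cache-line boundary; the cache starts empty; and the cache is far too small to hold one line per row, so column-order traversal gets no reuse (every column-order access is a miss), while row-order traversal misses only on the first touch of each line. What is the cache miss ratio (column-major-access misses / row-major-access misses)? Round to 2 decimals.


Each row occupies 152 * 8 = 1216 bytes and starts on a line boundary, so it spans ceil(1216 / 64) = 19 cache lines.
Row-major traversal misses (one per line touched): 88 * ceil(152 * 8 / 64) = 1672
Column-major traversal misses (no reuse, every access misses): 88 * 152 = 13376
Ratio = 13376 / 1672 = 8.0

8.0


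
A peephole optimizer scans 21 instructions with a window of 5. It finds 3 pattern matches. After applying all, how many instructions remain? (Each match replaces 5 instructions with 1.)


Each match removes 4 instructions.
Total removed = 3 * 4 = 12
Remaining = 21 - 12 = 9

9


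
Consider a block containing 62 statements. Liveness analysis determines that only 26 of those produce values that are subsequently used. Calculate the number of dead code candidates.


Dead code = total statements - live definitions
= 62 - 26 = 36

36


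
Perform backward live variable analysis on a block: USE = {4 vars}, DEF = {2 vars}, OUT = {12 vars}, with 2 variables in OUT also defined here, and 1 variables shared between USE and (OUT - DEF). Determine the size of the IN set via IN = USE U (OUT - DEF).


OUT - DEF: 12 - 2 = 10
|IN| = |USE| + |OUT - DEF| - |USE ∩ (OUT - DEF)| = 4 + 10 - 1 = 13

13


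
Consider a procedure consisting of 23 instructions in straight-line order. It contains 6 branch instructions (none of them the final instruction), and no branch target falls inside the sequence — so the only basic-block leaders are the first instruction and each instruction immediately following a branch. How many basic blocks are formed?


With no in-sequence branch targets, the leaders are the first instruction plus the instruction after each branch.
Number of basic blocks = branches + 1
= 6 + 1 = 7

7


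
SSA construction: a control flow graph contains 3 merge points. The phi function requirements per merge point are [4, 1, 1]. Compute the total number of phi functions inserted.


Total phi functions = sum of phi functions at each join node
= 4 + 1 + 1 = 6

6


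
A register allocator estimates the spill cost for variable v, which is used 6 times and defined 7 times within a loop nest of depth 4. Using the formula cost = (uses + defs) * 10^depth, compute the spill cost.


uses + defs = 6 + 7 = 13
10^4 = 10000
Spill cost = 13 * 10000 = 130000

130000


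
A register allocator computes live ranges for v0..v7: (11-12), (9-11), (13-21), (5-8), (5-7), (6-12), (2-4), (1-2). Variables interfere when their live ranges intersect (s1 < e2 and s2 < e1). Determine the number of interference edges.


Check all pairs for overlapping intervals.
Two intervals (s1,e1) and (s2,e2) overlap if s1 < e2 and s2 < e1.
v0 (11-12) vs v1..v7: overlaps v5 -> 1
v1 (9-11) vs v2..v7: overlaps v5 -> 1
v2 (13-21) vs v3..v7: overlaps none -> 0
v3 (5-8) vs v4..v7: overlaps v4, v5 -> 2
v4 (5-7) vs v5..v7: overlaps v5 -> 1
v5 (6-12) vs v6..v7: overlaps none -> 0
v6 (2-4) vs v7: overlaps none -> 0
Total overlapping pairs = 1 + 1 + 0 + 2 + 1 + 0 + 0 = 5

5


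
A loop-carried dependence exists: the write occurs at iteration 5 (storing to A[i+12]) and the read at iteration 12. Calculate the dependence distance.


Distance = read iteration - write iteration
= 12 - 5 = 7

7


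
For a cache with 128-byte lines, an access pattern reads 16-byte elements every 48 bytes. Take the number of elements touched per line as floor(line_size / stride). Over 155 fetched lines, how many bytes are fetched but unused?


Elements per line = floor(128 / 48) = 2
Bytes used per line = 2 * 16 = 32
Wasted per line = 128 - 32 = 96
Total wasted = 96 * 155 = 14880

14880


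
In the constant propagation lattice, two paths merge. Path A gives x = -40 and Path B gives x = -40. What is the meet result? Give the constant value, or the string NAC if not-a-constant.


Meet operation: if both paths give the same constant, result is that constant; if they differ, result is NAC (not-a-constant).
Path A: -40, Path B: -40 -> equal
Result: constant -> -40

-40


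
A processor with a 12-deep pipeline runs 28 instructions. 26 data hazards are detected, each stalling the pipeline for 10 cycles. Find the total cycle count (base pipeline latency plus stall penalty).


Base cycles = 12 + 28 - 1 = 39
Total stalls = 26 * 10 = 260
Total = 39 + 260 = 299

299


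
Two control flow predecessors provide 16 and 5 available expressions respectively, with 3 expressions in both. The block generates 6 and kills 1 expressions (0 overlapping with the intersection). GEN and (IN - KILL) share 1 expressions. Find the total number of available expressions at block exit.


IN = intersection of predecessors = 3
IN - KILL = 3 - 0 = 3
|OUT| = |GEN| + |IN - KILL| - |GEN ∩ (IN - KILL)| = 6 + 3 - 1 = 8

8


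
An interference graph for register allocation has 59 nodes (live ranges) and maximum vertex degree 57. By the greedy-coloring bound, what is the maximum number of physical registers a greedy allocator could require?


Greedy coloring never needs more than (max_degree + 1) colors: when coloring a vertex, at most max_degree neighbors are already colored.
Upper bound = 57 + 1 = 58

58


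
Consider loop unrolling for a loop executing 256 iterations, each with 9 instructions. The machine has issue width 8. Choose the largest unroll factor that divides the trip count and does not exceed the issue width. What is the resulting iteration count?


Largest divisor of 256 <= 8 is 8
New iterations = 256 / 8 = 32

32


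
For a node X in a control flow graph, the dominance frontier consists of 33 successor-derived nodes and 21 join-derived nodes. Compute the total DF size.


DF(X) = direct successor contributions + join point contributions
= 33 + 21 = 54

54


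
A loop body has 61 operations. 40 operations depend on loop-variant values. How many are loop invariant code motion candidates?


Invariant candidates = total - loop-dependent
= 61 - 40 = 21

21


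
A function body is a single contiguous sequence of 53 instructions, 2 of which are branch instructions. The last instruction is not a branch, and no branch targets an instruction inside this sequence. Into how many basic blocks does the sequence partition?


With no in-sequence branch targets, the leaders are the first instruction plus the instruction after each branch.
Number of basic blocks = branches + 1
= 2 + 1 = 3

3


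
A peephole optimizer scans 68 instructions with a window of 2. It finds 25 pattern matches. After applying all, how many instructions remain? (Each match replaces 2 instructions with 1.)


Each match removes 1 instructions.
Total removed = 25 * 1 = 25
Remaining = 68 - 25 = 43

43


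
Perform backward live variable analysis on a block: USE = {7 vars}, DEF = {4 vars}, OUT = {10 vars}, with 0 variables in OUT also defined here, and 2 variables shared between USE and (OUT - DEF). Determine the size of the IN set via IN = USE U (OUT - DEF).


OUT - DEF: 10 - 0 = 10
|IN| = |USE| + |OUT - DEF| - |USE ∩ (OUT - DEF)| = 7 + 10 - 2 = 15

15


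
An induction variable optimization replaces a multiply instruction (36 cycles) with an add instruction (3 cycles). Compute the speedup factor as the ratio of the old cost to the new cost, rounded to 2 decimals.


Ratio = mult_cost / add_cost = 36 / 3 = 12.0

12.0


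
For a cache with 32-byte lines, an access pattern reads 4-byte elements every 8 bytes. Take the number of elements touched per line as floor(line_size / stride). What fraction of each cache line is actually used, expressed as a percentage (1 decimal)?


Elements per cache line = floor(32 / 8) = 4
Bytes used = 4 * 4 = 16
Utilization = 16 / 32 * 100 = 50.0%

50.0


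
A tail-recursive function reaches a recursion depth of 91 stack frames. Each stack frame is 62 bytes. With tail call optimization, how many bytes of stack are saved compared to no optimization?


Without TCO: 91 * 62 = 5642 bytes
With TCO: reuse 1 frame = 62 bytes
Savings = 5642 - 62 = 5580

5580


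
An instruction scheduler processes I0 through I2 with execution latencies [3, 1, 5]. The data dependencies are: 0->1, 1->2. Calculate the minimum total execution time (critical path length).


Compute longest path through dependency graph: dist(Ik) = max over predecessors of dist + latency(Ik).
dist(I0) = latency 3 = 3
dist(I1) = dist(I0) + 1 = 3 + 1 = 4
dist(I2) = dist(I1) + 5 = 4 + 5 = 9
Critical path = max dist = 9

9


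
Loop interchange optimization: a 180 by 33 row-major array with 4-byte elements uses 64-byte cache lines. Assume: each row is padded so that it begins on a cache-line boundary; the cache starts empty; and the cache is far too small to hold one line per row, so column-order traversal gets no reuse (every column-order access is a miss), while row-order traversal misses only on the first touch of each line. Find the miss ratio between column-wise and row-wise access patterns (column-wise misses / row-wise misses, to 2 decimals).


Each row occupies 33 * 4 = 132 bytes and starts on a line boundary, so it spans ceil(132 / 64) = 3 cache lines.
Row-major traversal misses (one per line touched): 180 * ceil(33 * 4 / 64) = 540
Column-major traversal misses (no reuse, every access misses): 180 * 33 = 5940
Ratio = 5940 / 540 = 11.0

11.0


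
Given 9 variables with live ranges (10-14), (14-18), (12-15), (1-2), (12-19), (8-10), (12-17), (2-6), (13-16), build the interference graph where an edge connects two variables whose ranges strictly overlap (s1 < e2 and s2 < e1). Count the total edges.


Check all pairs for overlapping intervals.
Two intervals (s1,e1) and (s2,e2) overlap if s1 < e2 and s2 < e1.
v0 (10-14) vs v1..v8: overlaps v2, v4, v6, v8 -> 4
v1 (14-18) vs v2..v8: overlaps v2, v4, v6, v8 -> 4
v2 (12-15) vs v3..v8: overlaps v4, v6, v8 -> 3
v3 (1-2) vs v4..v8: overlaps none -> 0
v4 (12-19) vs v5..v8: overlaps v6, v8 -> 2
v5 (8-10) vs v6..v8: overlaps none -> 0
v6 (12-17) vs v7..v8: overlaps v8 -> 1
v7 (2-6) vs v8: overlaps none -> 0
Total overlapping pairs = 4 + 4 + 3 + 0 + 2 + 0 + 1 + 0 = 14

14


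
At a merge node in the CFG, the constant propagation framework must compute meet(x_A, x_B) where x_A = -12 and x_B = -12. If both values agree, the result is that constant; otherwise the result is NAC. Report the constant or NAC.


Meet operation: if both paths give the same constant, result is that constant; if they differ, result is NAC (not-a-constant).
Path A: -12, Path B: -12 -> equal
Result: constant -> -12

-12


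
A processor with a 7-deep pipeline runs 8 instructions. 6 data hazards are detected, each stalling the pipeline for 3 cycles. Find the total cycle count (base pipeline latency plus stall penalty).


Base cycles = 7 + 8 - 1 = 14
Total stalls = 6 * 3 = 18
Total = 14 + 18 = 32

32


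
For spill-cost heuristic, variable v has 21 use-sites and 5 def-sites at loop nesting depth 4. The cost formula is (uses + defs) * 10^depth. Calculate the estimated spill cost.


uses + defs = 21 + 5 = 26
10^4 = 10000
Spill cost = 26 * 10000 = 260000

260000


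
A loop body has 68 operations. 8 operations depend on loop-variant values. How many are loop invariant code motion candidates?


Invariant candidates = total - loop-dependent
= 68 - 8 = 60

60


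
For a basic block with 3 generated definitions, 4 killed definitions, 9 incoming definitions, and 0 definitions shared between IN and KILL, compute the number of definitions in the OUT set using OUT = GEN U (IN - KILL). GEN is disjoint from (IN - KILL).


IN - KILL: 9 - 0 = 9 surviving definitions
OUT = GEN + surviving = 3 + 9 = 12

12


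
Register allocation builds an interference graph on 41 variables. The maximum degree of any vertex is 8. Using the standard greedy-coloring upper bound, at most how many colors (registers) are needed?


Greedy coloring never needs more than (max_degree + 1) colors: when coloring a vertex, at most max_degree neighbors are already colored.
Upper bound = 8 + 1 = 9

9


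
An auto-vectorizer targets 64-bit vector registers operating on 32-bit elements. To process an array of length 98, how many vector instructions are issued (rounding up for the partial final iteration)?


Width = 64 / 32 = 2 elements per vector op
Iterations = ceil(98 / 2) = 49

49


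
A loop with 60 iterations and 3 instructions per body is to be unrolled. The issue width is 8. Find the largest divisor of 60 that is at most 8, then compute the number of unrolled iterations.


Largest divisor of 60 <= 8 is 6
New iterations = 60 / 6 = 10

10


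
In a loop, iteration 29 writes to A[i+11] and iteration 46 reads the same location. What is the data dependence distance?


Distance = read iteration - write iteration
= 46 - 29 = 17

17


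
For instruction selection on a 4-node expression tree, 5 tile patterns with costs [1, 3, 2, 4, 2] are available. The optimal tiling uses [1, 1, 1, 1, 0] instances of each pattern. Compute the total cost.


Total cost = sum(count_i * cost_i)
= 1*1 + 1*3 + 1*2 + 1*4 + 0*2
= 10

10


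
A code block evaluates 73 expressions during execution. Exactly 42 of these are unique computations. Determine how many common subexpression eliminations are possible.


CSE count = total expressions - unique expressions
= 73 - 42 = 31

31


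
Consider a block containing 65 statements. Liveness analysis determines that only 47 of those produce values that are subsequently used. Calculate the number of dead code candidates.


Dead code = total statements - live definitions
= 65 - 47 = 18

18


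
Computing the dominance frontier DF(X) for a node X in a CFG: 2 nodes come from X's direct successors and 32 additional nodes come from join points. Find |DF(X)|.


DF(X) = direct successor contributions + join point contributions
= 2 + 32 = 34

34


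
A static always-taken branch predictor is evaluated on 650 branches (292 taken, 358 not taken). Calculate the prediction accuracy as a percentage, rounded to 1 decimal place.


Predictor: always-taken
Correct predictions = 292
Accuracy = 292 / 650 * 100 = 44.9%

44.9


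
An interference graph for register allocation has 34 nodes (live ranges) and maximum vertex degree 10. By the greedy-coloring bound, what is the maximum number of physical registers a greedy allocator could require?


Greedy coloring never needs more than (max_degree + 1) colors: when coloring a vertex, at most max_degree neighbors are already colored.
Upper bound = 10 + 1 = 11

11


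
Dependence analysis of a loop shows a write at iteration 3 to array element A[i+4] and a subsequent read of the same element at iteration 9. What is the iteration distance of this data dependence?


Distance = read iteration - write iteration
= 9 - 3 = 6

6


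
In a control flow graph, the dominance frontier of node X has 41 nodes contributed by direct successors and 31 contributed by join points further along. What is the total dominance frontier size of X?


DF(X) = direct successor contributions + join point contributions
= 41 + 31 = 72

72


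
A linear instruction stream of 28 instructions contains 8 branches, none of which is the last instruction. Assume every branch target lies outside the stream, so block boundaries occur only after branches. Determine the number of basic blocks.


With no in-sequence branch targets, the leaders are the first instruction plus the instruction after each branch.
Number of basic blocks = branches + 1
= 8 + 1 = 9

9


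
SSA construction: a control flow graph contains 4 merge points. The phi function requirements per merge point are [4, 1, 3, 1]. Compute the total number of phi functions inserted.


Total phi functions = sum of phi functions at each join node
= 4 + 1 + 3 + 1 = 9

9


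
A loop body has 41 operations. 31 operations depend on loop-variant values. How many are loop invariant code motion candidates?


Invariant candidates = total - loop-dependent
= 41 - 31 = 10

10


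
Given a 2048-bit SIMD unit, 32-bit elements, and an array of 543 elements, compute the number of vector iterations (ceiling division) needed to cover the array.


Width = 2048 / 32 = 64 elements per vector op
Iterations = ceil(543 / 64) = 9

9


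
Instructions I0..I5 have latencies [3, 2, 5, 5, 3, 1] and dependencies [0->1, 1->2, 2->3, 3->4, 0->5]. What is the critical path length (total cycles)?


Compute longest path through dependency graph: dist(Ik) = max over predecessors of dist + latency(Ik).
dist(I0) = latency 3 = 3
dist(I1) = dist(I0) + 2 = 3 + 2 = 5
dist(I2) = dist(I1) + 5 = 5 + 5 = 10
dist(I3) = dist(I2) + 5 = 10 + 5 = 15
dist(I4) = dist(I3) + 3 = 15 + 3 = 18
dist(I5) = dist(I0) + 1 = 3 + 1 = 4
Critical path = max dist = 18

18


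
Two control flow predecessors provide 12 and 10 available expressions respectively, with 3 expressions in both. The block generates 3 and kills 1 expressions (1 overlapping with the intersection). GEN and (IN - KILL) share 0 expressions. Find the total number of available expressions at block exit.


IN = intersection of predecessors = 3
IN - KILL = 3 - 1 = 2
|OUT| = |GEN| + |IN - KILL| - |GEN ∩ (IN - KILL)| = 3 + 2 - 0 = 5

5


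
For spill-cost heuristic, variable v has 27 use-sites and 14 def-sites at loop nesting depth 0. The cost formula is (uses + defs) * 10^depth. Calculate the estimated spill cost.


uses + defs = 27 + 14 = 41
10^0 = 1
Spill cost = 41 * 1 = 41

41


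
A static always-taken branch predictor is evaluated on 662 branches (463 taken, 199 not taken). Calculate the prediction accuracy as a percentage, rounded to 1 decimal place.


Predictor: always-taken
Correct predictions = 463
Accuracy = 463 / 662 * 100 = 69.9%

69.9


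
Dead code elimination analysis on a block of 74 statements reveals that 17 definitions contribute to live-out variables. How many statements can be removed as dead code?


Dead code = total statements - live definitions
= 74 - 17 = 57

57


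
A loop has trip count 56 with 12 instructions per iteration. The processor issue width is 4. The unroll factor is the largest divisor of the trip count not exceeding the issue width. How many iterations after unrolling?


Largest divisor of 56 <= 4 is 4
New iterations = 56 / 4 = 14

14


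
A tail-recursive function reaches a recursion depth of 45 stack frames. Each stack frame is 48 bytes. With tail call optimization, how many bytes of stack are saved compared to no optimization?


Without TCO: 45 * 48 = 2160 bytes
With TCO: reuse 1 frame = 48 bytes
Savings = 2160 - 48 = 2112

2112


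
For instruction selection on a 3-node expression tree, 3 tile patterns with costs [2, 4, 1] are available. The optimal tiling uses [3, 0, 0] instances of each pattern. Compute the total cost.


Total cost = sum(count_i * cost_i)
= 3*2 + 0*4 + 0*1
= 6

6


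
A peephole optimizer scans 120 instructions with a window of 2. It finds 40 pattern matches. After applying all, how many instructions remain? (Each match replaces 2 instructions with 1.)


Each match removes 1 instructions.
Total removed = 40 * 1 = 40
Remaining = 120 - 40 = 80

80


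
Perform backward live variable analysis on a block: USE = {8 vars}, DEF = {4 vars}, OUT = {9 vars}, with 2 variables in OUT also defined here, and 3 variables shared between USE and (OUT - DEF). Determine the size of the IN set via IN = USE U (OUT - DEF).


OUT - DEF: 9 - 2 = 7
|IN| = |USE| + |OUT - DEF| - |USE ∩ (OUT - DEF)| = 8 + 7 - 3 = 12

12


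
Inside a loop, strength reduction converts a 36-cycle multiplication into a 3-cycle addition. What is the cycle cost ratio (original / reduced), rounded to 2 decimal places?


Ratio = mult_cost / add_cost = 36 / 3 = 12.0

12.0


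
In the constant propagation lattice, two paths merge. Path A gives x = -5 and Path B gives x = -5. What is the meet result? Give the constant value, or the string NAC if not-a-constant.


Meet operation: if both paths give the same constant, result is that constant; if they differ, result is NAC (not-a-constant).
Path A: -5, Path B: -5 -> equal
Result: constant -> -5

-5


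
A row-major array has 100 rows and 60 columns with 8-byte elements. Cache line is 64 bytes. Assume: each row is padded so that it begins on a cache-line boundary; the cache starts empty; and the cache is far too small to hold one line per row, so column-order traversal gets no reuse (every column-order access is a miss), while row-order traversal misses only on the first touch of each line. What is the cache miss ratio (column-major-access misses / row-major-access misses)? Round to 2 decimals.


Each row occupies 60 * 8 = 480 bytes and starts on a line boundary, so it spans ceil(480 / 64) = 8 cache lines.
Row-major traversal misses (one per line touched): 100 * ceil(60 * 8 / 64) = 800
Column-major traversal misses (no reuse, every access misses): 100 * 60 = 6000
Ratio = 6000 / 800 = 7.5

7.5


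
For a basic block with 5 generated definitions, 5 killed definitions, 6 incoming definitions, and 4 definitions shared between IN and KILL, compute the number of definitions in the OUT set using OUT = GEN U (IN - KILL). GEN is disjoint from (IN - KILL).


IN - KILL: 6 - 4 = 2 surviving definitions
OUT = GEN + surviving = 5 + 2 = 7

7


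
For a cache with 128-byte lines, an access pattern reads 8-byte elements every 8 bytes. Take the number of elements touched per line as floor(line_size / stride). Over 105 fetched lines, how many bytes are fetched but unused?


Elements per line = floor(128 / 8) = 16
Bytes used per line = 16 * 8 = 128
Wasted per line = 128 - 128 = 0
Total wasted = 0 * 105 = 0

0


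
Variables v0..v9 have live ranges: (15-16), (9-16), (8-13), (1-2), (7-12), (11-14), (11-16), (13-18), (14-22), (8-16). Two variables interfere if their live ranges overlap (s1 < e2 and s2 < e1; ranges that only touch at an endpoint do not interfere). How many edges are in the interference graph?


Check all pairs for overlapping intervals.
Two intervals (s1,e1) and (s2,e2) overlap if s1 < e2 and s2 < e1.
v0 (15-16) vs v1..v9: overlaps v1, v6, v7, v8, v9 -> 5
v1 (9-16) vs v2..v9: overlaps v2, v4, v5, v6, v7, v8, v9 -> 7
v2 (8-13) vs v3..v9: overlaps v4, v5, v6, v9 -> 4
v3 (1-2) vs v4..v9: overlaps none -> 0
v4 (7-12) vs v5..v9: overlaps v5, v6, v9 -> 3
v5 (11-14) vs v6..v9: overlaps v6, v7, v9 -> 3
v6 (11-16) vs v7..v9: overlaps v7, v8, v9 -> 3
v7 (13-18) vs v8..v9: overlaps v8, v9 -> 2
v8 (14-22) vs v9: overlaps v9 -> 1
Total overlapping pairs = 5 + 7 + 4 + 0 + 3 + 3 + 3 + 2 + 1 = 28

28


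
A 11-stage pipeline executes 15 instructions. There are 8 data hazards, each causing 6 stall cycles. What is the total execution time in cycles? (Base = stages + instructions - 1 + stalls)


Base cycles = 11 + 15 - 1 = 25
Total stalls = 8 * 6 = 48
Total = 25 + 48 = 73

73


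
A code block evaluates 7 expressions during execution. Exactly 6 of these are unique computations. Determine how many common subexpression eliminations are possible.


CSE count = total expressions - unique expressions
= 7 - 6 = 1

1


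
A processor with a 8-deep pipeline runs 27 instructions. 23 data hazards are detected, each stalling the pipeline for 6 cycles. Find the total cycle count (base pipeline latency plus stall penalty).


Base cycles = 8 + 27 - 1 = 34
Total stalls = 23 * 6 = 138
Total = 34 + 138 = 172

172


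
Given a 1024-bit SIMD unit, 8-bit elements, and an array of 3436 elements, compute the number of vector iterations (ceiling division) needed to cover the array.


Width = 1024 / 8 = 128 elements per vector op
Iterations = ceil(3436 / 128) = 27

27


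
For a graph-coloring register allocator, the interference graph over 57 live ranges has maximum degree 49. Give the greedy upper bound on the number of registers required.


Greedy coloring never needs more than (max_degree + 1) colors: when coloring a vertex, at most max_degree neighbors are already colored.
Upper bound = 49 + 1 = 50

50


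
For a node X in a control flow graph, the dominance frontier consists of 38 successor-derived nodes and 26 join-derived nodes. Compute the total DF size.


DF(X) = direct successor contributions + join point contributions
= 38 + 26 = 64

64


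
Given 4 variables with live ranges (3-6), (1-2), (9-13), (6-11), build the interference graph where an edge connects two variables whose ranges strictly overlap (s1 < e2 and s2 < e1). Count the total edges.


Check all pairs for overlapping intervals.
Two intervals (s1,e1) and (s2,e2) overlap if s1 < e2 and s2 < e1.
v0 (3-6) vs v1..v3: overlaps none -> 0
v1 (1-2) vs v2..v3: overlaps none -> 0
v2 (9-13) vs v3: overlaps v3 -> 1
Total overlapping pairs = 0 + 0 + 1 = 1

1


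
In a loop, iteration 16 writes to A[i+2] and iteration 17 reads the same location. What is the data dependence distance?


Distance = read iteration - write iteration
= 17 - 16 = 1

1


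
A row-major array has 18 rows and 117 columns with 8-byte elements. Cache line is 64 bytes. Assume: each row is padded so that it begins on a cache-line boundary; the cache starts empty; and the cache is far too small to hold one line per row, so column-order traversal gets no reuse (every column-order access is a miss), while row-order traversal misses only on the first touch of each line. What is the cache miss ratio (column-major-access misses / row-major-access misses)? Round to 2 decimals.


Each row occupies 117 * 8 = 936 bytes and starts on a line boundary, so it spans ceil(936 / 64) = 15 cache lines.
Row-major traversal misses (one per line touched): 18 * ceil(117 * 8 / 64) = 270
Column-major traversal misses (no reuse, every access misses): 18 * 117 = 2106
Ratio = 2106 / 270 = 7.8

7.8


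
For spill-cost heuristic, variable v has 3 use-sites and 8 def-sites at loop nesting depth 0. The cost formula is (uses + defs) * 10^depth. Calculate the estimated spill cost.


uses + defs = 3 + 8 = 11
10^0 = 1
Spill cost = 11 * 1 = 11

11


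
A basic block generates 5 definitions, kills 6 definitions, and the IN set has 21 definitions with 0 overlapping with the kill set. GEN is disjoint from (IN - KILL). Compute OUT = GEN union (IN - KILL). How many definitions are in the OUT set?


IN - KILL: 21 - 0 = 21 surviving definitions
OUT = GEN + surviving = 5 + 21 = 26

26


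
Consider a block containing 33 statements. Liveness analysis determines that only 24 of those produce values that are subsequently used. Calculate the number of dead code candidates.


Dead code = total statements - live definitions
= 33 - 24 = 9

9


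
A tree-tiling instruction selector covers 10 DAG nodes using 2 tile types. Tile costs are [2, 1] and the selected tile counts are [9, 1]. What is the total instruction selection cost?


Total cost = sum(count_i * cost_i)
= 9*2 + 1*1
= 19

19


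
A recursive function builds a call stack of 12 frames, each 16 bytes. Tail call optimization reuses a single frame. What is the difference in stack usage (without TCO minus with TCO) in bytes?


Without TCO: 12 * 16 = 192 bytes
With TCO: reuse 1 frame = 16 bytes
Savings = 192 - 16 = 176

176


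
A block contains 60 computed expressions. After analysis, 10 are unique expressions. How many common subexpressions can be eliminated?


CSE count = total expressions - unique expressions
= 60 - 10 = 50

50


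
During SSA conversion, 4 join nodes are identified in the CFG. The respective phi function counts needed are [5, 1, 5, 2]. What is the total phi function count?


Total phi functions = sum of phi functions at each join node
= 5 + 1 + 5 + 2 = 13

13


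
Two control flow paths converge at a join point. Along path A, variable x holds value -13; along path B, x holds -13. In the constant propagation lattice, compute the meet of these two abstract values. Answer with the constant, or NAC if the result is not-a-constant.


Meet operation: if both paths give the same constant, result is that constant; if they differ, result is NAC (not-a-constant).
Path A: -13, Path B: -13 -> equal
Result: constant -> -13

-13


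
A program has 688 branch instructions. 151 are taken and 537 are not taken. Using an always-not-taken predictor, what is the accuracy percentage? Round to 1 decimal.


Predictor: always-not-taken
Correct predictions = 537
Accuracy = 537 / 688 * 100 = 78.1%

78.1


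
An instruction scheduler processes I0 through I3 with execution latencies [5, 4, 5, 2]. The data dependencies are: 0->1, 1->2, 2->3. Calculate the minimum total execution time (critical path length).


Compute longest path through dependency graph: dist(Ik) = max over predecessors of dist + latency(Ik).
dist(I0) = latency 5 = 5
dist(I1) = dist(I0) + 4 = 5 + 4 = 9
dist(I2) = dist(I1) + 5 = 9 + 5 = 14
dist(I3) = dist(I2) + 2 = 14 + 2 = 16
Critical path = max dist = 16

16


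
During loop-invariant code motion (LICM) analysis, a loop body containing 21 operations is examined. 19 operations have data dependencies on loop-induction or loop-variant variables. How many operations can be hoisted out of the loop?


Invariant candidates = total - loop-dependent
= 21 - 19 = 2

2


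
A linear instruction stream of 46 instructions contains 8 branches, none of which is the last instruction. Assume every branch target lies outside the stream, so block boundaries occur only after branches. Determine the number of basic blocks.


With no in-sequence branch targets, the leaders are the first instruction plus the instruction after each branch.
Number of basic blocks = branches + 1
= 8 + 1 = 9

9


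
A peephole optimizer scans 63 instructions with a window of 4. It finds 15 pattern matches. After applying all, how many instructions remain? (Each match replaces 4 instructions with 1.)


Each match removes 3 instructions.
Total removed = 15 * 3 = 45
Remaining = 63 - 45 = 18

18


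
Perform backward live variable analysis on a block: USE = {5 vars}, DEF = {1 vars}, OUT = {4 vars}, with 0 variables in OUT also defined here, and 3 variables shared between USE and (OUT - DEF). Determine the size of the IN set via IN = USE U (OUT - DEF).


OUT - DEF: 4 - 0 = 4
|IN| = |USE| + |OUT - DEF| - |USE ∩ (OUT - DEF)| = 5 + 4 - 3 = 6

6
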